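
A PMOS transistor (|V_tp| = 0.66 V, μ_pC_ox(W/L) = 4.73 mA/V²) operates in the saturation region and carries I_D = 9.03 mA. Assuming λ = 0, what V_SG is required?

V_SG = 2.61 V

In saturation I_D = ½ k_p (V_SG − |V_tp|)², so V_SG − |V_tp| = √(2 I_D / k_p) = √(2 × 9.03 / 4.73) = 1.95 V.
V_SG = 0.66 + 1.95 = 2.61 V.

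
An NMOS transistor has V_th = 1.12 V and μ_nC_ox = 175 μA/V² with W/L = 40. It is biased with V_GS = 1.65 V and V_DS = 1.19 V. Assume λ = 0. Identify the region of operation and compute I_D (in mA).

Saturation; I_D = 0.983 mA

k_n = μ_nC_ox · (W/L) = 7 mA/V².
V_ov = V_GS − V_th = 1.65 − 1.12 = 0.53 V.
Since V_DS = 1.19 V ≥ V_ov = 0.53 V, the device is in saturation.
I_D = ½ k_n V_ov² = 0.5 × 7 × 0.53² = 0.983 mA.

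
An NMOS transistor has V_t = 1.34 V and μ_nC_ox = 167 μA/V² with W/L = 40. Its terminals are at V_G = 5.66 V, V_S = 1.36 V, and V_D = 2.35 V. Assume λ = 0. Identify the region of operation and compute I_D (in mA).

V_GS = V_G − V_S = 5.66 − 1.36 = 4.3 V; V_DS = V_D − V_S = 2.35 − 1.36 = 0.99 V.
k_n = μ_nC_ox · (W/L) = 6.68 mA/V².
V_ov = V_GS − V_t = 4.3 − 1.34 = 2.96 V.
Since V_DS = 0.99 V < V_ov = 2.96 V, the device is in the triode region.
I_D = k_n [V_ov · V_DS − ½ V_DS²] = 6.68 × [2.96 × 0.99 − 0.5 × 0.99²] = 16.3 mA.

Triode; I_D = 16.3 mA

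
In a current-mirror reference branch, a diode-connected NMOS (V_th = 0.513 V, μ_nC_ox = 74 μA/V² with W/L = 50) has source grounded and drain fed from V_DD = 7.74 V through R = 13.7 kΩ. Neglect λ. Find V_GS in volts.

V_GS = 1.03 V

With gate tied to drain, V_GS = V_DS ≥ V_GS − V_th, so the device is in saturation.
k_n = μ_nC_ox · (W/L) = 3.7 mA/V².
KCL at the drain: ½ k_n (V_GS − V_th)² = (V_DD − V_GS)/R.
Let x = V_GS − 0.513. Then 25.3 x² + x − 7.227 = 0, giving x = 0.515 V (positive root), so V_GS = 1.03 V.
I_D = (V_DD − V_GS)/R = (7.74 − 1.03) / 13.7 = 0.49 mA.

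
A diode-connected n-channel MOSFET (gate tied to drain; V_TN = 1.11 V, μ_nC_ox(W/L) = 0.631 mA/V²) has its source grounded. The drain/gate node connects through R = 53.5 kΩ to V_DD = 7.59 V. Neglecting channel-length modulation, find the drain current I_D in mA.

I_D = 0.110 mA

With gate tied to drain, V_GS = V_DS ≥ V_GS − V_TN, so the device is in saturation.
KCL at the drain: ½ k_n (V_GS − V_TN)² = (V_DD − V_GS)/R.
Let x = V_GS − 1.11. Then 16.9 x² + x − 6.48 = 0, giving x = 0.591 V (positive root), so V_GS = 1.7 V.
I_D = (V_DD − V_GS)/R = (7.59 − 1.7) / 53.5 = 0.11 mA.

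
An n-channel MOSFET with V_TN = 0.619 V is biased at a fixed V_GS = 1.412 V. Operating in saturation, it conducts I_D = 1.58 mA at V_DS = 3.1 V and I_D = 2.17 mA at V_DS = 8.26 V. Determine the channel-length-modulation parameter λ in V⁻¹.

λ = 0.0933 V⁻¹

With V_GS fixed, I_D ∝ (1 + λ V_DS) in saturation, so I_D2/I_D1 = (1 + λ V_DS2)/(1 + λ V_DS1).
2.17/1.58 = 1.373 = (1 + 8.26 λ)/(1 + 3.1 λ).
Solving: λ (I_D1 V_DS2 − I_D2 V_DS1) = I_D2 − I_D1, so λ = (2.17 − 1.58) / (1.58 × 8.26 − 2.17 × 3.1) = 0.59 / 6.32 = 0.0933 V⁻¹.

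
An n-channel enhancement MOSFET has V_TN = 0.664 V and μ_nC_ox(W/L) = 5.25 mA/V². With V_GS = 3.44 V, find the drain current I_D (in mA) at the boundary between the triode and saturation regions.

I_D = 20.2 mA

At the boundary V_DS = V_ov = V_GS − V_TN = 3.44 − 0.664 = 2.78 V.
I_D = ½ k_n V_ov² = 0.5 × 5.25 × 2.78² = 20.2 mA.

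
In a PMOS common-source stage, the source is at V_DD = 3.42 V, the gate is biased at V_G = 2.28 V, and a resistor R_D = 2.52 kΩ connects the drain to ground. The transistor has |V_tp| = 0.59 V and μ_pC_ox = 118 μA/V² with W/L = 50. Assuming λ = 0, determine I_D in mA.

I_D = 0.892 mA

V_SG = V_DD − V_G = 3.42 − 2.28 = 1.14 V, so V_ov = 1.14 − 0.59 = 0.55 V.
k_p = μ_pC_ox · (W/L) = 5.9 mA/V².
Assume saturation: I_D = ½ k_p V_ov² = 0.5 × 5.9 × 0.55² = 0.892 mA, giving V_SD = V_DD − I_D R_D = 3.42 − 0.892 × 2.52 = 1.17 V.
V_SD = 1.17 V ≥ V_ov = 0.55 V, confirming saturation.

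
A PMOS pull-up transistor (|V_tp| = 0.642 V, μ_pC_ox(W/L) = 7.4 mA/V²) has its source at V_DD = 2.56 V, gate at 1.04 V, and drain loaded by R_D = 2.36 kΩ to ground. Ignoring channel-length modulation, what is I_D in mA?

I_D = 1.01 mA

V_SG = V_DD − V_G = 2.56 − 1.04 = 1.52 V, so V_ov = 1.52 − 0.642 = 0.878 V.
Assume saturation: I_D = ½ k_p V_ov² = 0.5 × 7.4 × 0.878² = 2.85 mA, giving V_SD = V_DD − I_D R_D = 2.56 − 2.85 × 2.36 = -4.17 V.
But -4.17 V < V_ov = 0.878 V, so the device is actually in triode.
In triode I_D = k_p[V_ov V_SD − ½ V_SD²] and I_D = (V_DD − V_SD)/R_D. Equating: 8.73 V_SD² − 16.33 V_SD + 2.56 = 0, giving V_SD = 0.173 V (the root below V_ov).
I_D = (2.56 − 0.173) / 2.36 = 1.01 mA.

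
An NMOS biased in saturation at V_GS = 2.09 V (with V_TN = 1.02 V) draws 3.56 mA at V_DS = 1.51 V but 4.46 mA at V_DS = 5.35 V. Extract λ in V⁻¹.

λ = 0.0731 V⁻¹

With V_GS fixed, I_D ∝ (1 + λ V_DS) in saturation, so I_D2/I_D1 = (1 + λ V_DS2)/(1 + λ V_DS1).
4.46/3.56 = 1.253 = (1 + 5.35 λ)/(1 + 1.51 λ).
Solving: λ (I_D1 V_DS2 − I_D2 V_DS1) = I_D2 − I_D1, so λ = (4.46 − 3.56) / (3.56 × 5.35 − 4.46 × 1.51) = 0.9 / 12.3 = 0.0731 V⁻¹.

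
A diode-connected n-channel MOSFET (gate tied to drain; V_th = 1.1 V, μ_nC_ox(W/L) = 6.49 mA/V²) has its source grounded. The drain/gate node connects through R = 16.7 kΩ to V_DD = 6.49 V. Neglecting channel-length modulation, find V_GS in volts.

With gate tied to drain, V_GS = V_DS ≥ V_GS − V_th, so the device is in saturation.
KCL at the drain: ½ k_n (V_GS − V_th)² = (V_DD − V_GS)/R.
Let x = V_GS − 1.1. Then 54.2 x² + x − 5.39 = 0, giving x = 0.306 V (positive root), so V_GS = 1.41 V.
I_D = (V_DD − V_GS)/R = (6.49 − 1.41) / 16.7 = 0.304 mA.

V_GS = 1.41 V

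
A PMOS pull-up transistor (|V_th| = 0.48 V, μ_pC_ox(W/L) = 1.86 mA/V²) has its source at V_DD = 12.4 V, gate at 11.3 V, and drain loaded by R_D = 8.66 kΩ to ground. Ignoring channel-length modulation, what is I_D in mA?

I_D = 0.357 mA

V_SG = V_DD − V_G = 12.4 − 11.3 = 1.1 V, so V_ov = 1.1 − 0.48 = 0.62 V.
Assume saturation: I_D = ½ k_p V_ov² = 0.5 × 1.86 × 0.62² = 0.357 mA, giving V_SD = V_DD − I_D R_D = 12.4 − 0.357 × 8.66 = 9.3 V.
V_SD = 9.3 V ≥ V_ov = 0.62 V, confirming saturation.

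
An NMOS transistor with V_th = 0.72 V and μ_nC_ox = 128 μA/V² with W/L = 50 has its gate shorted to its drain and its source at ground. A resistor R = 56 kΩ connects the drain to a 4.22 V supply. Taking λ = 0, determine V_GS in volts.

V_GS = 0.857 V

With gate tied to drain, V_GS = V_DS ≥ V_GS − V_th, so the device is in saturation.
k_n = μ_nC_ox · (W/L) = 6.4 mA/V².
KCL at the drain: ½ k_n (V_GS − V_th)² = (V_DD − V_GS)/R.
Let x = V_GS − 0.72. Then 179 x² + x − 3.5 = 0, giving x = 0.137 V (positive root), so V_GS = 0.857 V.
I_D = (V_DD − V_GS)/R = (4.22 − 0.857) / 56 = 0.0601 mA.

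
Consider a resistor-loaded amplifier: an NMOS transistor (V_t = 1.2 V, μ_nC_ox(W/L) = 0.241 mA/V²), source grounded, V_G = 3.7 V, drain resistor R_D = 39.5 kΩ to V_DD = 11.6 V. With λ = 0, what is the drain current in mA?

V_GS = V_G = 3.7 V, so V_ov = 3.7 − 1.2 = 2.5 V.
Assume saturation: I_D = ½ k_n V_ov² = 0.5 × 0.241 × 2.5² = 0.753 mA, giving V_DS = V_DD − I_D R_D = 11.6 − 0.753 × 39.5 = -18.1 V.
But -18.1 V < V_ov = 2.5 V, so the device is actually in triode.
In triode I_D = k_n[V_ov V_DS − ½ V_DS²] and I_D = (V_DD − V_DS)/R_D. Equating: 4.76 V_DS² − 24.8 V_DS + 11.6 = 0, giving V_DS = 0.52 V (the root below V_ov).
I_D = (11.6 − 0.52) / 39.5 = 0.281 mA.

I_D = 0.281 mA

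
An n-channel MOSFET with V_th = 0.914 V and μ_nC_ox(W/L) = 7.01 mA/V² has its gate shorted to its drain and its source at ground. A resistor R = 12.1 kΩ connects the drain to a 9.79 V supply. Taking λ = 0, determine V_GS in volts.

V_GS = 1.36 V

With gate tied to drain, V_GS = V_DS ≥ V_GS − V_th, so the device is in saturation.
KCL at the drain: ½ k_n (V_GS − V_th)² = (V_DD − V_GS)/R.
Let x = V_GS − 0.914. Then 42.4 x² + x − 8.876 = 0, giving x = 0.446 V (positive root), so V_GS = 1.36 V.
I_D = (V_DD − V_GS)/R = (9.79 − 1.36) / 12.1 = 0.697 mA.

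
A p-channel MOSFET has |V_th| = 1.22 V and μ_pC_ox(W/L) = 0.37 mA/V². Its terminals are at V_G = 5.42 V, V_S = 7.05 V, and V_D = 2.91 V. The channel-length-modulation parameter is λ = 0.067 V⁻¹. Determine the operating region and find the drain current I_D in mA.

V_SG = V_S − V_G = 7.05 − 5.42 = 1.63 V; V_SD = V_S − V_D = 7.05 − 2.91 = 4.14 V.
V_ov = V_SG − |V_th| = 1.63 − 1.22 = 0.41 V.
Since V_SD = 4.14 V ≥ V_ov = 0.41 V, the device is in saturation.
I_D = ½ k_p V_ov² (1 + λ V_SD) = 0.5 × 0.37 × 0.41² × (1 + 0.067 × 4.14) = 0.0397 mA.

Saturation; I_D = 0.0397 mA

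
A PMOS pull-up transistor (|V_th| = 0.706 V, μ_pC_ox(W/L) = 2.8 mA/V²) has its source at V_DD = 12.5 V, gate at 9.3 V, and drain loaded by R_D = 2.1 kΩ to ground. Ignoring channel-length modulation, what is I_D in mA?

V_SG = V_DD − V_G = 12.5 − 9.3 = 3.2 V, so V_ov = 3.2 − 0.706 = 2.49 V.
Assume saturation: I_D = ½ k_p V_ov² = 0.5 × 2.8 × 2.49² = 8.71 mA, giving V_SD = V_DD − I_D R_D = 12.5 − 8.71 × 2.1 = -5.79 V.
But -5.79 V < V_ov = 2.49 V, so the device is actually in triode.
In triode I_D = k_p[V_ov V_SD − ½ V_SD²] and I_D = (V_DD − V_SD)/R_D. Equating: 2.94 V_SD² − 15.66 V_SD + 12.5 = 0, giving V_SD = 0.977 V (the root below V_ov).
I_D = (12.5 − 0.977) / 2.1 = 5.49 mA.

I_D = 5.49 mA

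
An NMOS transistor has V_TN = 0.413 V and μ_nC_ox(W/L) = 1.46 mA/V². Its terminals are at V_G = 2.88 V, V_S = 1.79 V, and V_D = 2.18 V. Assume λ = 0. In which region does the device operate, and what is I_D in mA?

Triode; I_D = 0.274 mA

V_GS = V_G − V_S = 2.88 − 1.79 = 1.09 V; V_DS = V_D − V_S = 2.18 − 1.79 = 0.39 V.
V_ov = V_GS − V_TN = 1.09 − 0.413 = 0.677 V.
Since V_DS = 0.39 V < V_ov = 0.677 V, the device is in the triode region.
I_D = k_n [V_ov · V_DS − ½ V_DS²] = 1.46 × [0.677 × 0.39 − 0.5 × 0.39²] = 0.274 mA.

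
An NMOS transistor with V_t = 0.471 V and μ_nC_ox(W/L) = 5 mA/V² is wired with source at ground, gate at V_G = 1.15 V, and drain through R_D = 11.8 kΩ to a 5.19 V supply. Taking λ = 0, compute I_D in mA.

I_D = 0.428 mA

V_GS = V_G = 1.15 V, so V_ov = 1.15 − 0.471 = 0.679 V.
Assume saturation: I_D = ½ k_n V_ov² = 0.5 × 5 × 0.679² = 1.15 mA, giving V_DS = V_DD − I_D R_D = 5.19 − 1.15 × 11.8 = -8.41 V.
But -8.41 V < V_ov = 0.679 V, so the device is actually in triode.
In triode I_D = k_n[V_ov V_DS − ½ V_DS²] and I_D = (V_DD − V_DS)/R_D. Equating: 29.5 V_DS² − 41.06 V_DS + 5.19 = 0, giving V_DS = 0.141 V (the root below V_ov).
I_D = (5.19 − 0.141) / 11.8 = 0.428 mA.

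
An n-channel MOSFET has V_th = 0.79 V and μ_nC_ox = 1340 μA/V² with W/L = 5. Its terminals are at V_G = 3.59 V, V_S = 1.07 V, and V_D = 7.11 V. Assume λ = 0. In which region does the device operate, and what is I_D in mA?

Saturation; I_D = 10.0 mA

V_GS = V_G − V_S = 3.59 − 1.07 = 2.52 V; V_DS = V_D − V_S = 7.11 − 1.07 = 6.04 V.
k_n = μ_nC_ox · (W/L) = 6.7 mA/V².
V_ov = V_GS − V_th = 2.52 − 0.79 = 1.73 V.
Since V_DS = 6.04 V ≥ V_ov = 1.73 V, the device is in saturation.
I_D = ½ k_n V_ov² = 0.5 × 6.7 × 1.73² = 10 mA.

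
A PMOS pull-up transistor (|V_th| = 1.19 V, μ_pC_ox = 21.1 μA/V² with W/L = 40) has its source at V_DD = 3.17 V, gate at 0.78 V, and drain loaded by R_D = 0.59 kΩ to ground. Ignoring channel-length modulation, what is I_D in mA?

I_D = 0.608 mA

V_SG = V_DD − V_G = 3.17 − 0.78 = 2.39 V, so V_ov = 2.39 − 1.19 = 1.2 V.
k_p = μ_pC_ox · (W/L) = 0.844 mA/V².
Assume saturation: I_D = ½ k_p V_ov² = 0.5 × 0.844 × 1.2² = 0.608 mA, giving V_SD = V_DD − I_D R_D = 3.17 − 0.608 × 0.59 = 2.81 V.
V_SD = 2.81 V ≥ V_ov = 1.2 V, confirming saturation.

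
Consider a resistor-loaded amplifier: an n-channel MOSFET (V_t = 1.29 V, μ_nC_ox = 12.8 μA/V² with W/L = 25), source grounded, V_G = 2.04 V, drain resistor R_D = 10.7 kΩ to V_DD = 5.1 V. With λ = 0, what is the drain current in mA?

V_GS = V_G = 2.04 V, so V_ov = 2.04 − 1.29 = 0.75 V.
k_n = μ_nC_ox · (W/L) = 0.32 mA/V².
Assume saturation: I_D = ½ k_n V_ov² = 0.5 × 0.32 × 0.75² = 0.09 mA, giving V_DS = V_DD − I_D R_D = 5.1 − 0.09 × 10.7 = 4.14 V.
V_DS = 4.14 V ≥ V_ov = 0.75 V, confirming saturation.

I_D = 0.0900 mA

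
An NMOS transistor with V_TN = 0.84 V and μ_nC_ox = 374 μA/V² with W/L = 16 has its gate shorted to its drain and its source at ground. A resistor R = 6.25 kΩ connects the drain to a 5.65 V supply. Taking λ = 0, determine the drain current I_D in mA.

I_D = 0.693 mA

With gate tied to drain, V_GS = V_DS ≥ V_GS − V_TN, so the device is in saturation.
k_n = μ_nC_ox · (W/L) = 5.984 mA/V².
KCL at the drain: ½ k_n (V_GS − V_TN)² = (V_DD − V_GS)/R.
Let x = V_GS − 0.84. Then 18.7 x² + x − 4.81 = 0, giving x = 0.481 V (positive root), so V_GS = 1.32 V.
I_D = (V_DD − V_GS)/R = (5.65 − 1.32) / 6.25 = 0.693 mA.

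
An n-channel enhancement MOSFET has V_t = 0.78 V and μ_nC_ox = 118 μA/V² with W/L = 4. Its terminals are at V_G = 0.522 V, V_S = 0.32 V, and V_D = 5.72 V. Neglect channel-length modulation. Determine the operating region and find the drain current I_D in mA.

V_GS = V_G − V_S = 0.522 − 0.32 = 0.202 V; V_DS = V_D − V_S = 5.72 − 0.32 = 5.4 V.
V_GS = 0.202 V < V_t = 0.78 V, so the transistor is in cutoff.

Cutoff; I_D = 0 mA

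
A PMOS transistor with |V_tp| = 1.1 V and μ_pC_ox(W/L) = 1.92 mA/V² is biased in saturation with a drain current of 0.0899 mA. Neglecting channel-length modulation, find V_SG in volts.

V_SG = 1.41 V

In saturation I_D = ½ k_p (V_SG − |V_tp|)², so V_SG − |V_tp| = √(2 I_D / k_p) = √(2 × 0.0899 / 1.92) = 0.306 V.
V_SG = 1.1 + 0.306 = 1.41 V.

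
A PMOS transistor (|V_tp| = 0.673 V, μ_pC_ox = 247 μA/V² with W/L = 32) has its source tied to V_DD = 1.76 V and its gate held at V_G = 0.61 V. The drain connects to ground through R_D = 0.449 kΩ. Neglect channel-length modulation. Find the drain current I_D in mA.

I_D = 0.899 mA

V_SG = V_DD − V_G = 1.76 − 0.61 = 1.15 V, so V_ov = 1.15 − 0.673 = 0.477 V.
k_p = μ_pC_ox · (W/L) = 7.904 mA/V².
Assume saturation: I_D = ½ k_p V_ov² = 0.5 × 7.904 × 0.477² = 0.899 mA, giving V_SD = V_DD − I_D R_D = 1.76 − 0.899 × 0.449 = 1.36 V.
V_SD = 1.36 V ≥ V_ov = 0.477 V, confirming saturation.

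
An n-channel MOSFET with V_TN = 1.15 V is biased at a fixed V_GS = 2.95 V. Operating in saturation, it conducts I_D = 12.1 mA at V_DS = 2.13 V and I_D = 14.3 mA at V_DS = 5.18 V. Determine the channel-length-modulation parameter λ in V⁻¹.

λ = 0.0683 V⁻¹

With V_GS fixed, I_D ∝ (1 + λ V_DS) in saturation, so I_D2/I_D1 = (1 + λ V_DS2)/(1 + λ V_DS1).
14.3/12.1 = 1.182 = (1 + 5.18 λ)/(1 + 2.13 λ).
Solving: λ (I_D1 V_DS2 − I_D2 V_DS1) = I_D2 − I_D1, so λ = (14.3 − 12.1) / (12.1 × 5.18 − 14.3 × 2.13) = 2.2 / 32.2 = 0.0683 V⁻¹.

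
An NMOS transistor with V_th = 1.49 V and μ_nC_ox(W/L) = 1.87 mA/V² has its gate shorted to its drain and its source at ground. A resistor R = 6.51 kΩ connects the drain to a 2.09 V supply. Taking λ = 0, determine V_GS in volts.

With gate tied to drain, V_GS = V_DS ≥ V_GS − V_th, so the device is in saturation.
KCL at the drain: ½ k_n (V_GS − V_th)² = (V_DD − V_GS)/R.
Let x = V_GS − 1.49. Then 6.09 x² + x − 0.6 = 0, giving x = 0.242 V (positive root), so V_GS = 1.73 V.
I_D = (V_DD − V_GS)/R = (2.09 − 1.73) / 6.51 = 0.0549 mA.

V_GS = 1.73 V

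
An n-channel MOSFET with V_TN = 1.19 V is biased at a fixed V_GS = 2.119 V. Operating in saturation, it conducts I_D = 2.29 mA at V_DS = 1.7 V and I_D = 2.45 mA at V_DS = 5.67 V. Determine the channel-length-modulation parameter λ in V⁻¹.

λ = 0.0181 V⁻¹

With V_GS fixed, I_D ∝ (1 + λ V_DS) in saturation, so I_D2/I_D1 = (1 + λ V_DS2)/(1 + λ V_DS1).
2.45/2.29 = 1.07 = (1 + 5.67 λ)/(1 + 1.7 λ).
Solving: λ (I_D1 V_DS2 − I_D2 V_DS1) = I_D2 − I_D1, so λ = (2.45 − 2.29) / (2.29 × 5.67 − 2.45 × 1.7) = 0.16 / 8.82 = 0.0181 V⁻¹.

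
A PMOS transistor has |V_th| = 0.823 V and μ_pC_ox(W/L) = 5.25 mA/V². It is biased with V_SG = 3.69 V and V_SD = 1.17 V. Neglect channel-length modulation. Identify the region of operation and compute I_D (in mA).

V_ov = V_SG − |V_th| = 3.69 − 0.823 = 2.87 V.
Since V_SD = 1.17 V < V_ov = 2.87 V, the device is in the triode region.
I_D = k_p [V_ov · V_SD − ½ V_SD²] = 5.25 × [2.87 × 1.17 − 0.5 × 1.17²] = 14 mA.

Triode; I_D = 14.0 mA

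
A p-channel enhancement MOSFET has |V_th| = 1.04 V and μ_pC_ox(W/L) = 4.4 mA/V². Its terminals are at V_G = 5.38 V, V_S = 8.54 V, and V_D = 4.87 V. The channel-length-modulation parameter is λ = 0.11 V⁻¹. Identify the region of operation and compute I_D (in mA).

Saturation; I_D = 13.9 mA

V_SG = V_S − V_G = 8.54 − 5.38 = 3.16 V; V_SD = V_S − V_D = 8.54 − 4.87 = 3.67 V.
V_ov = V_SG − |V_th| = 3.16 − 1.04 = 2.12 V.
Since V_SD = 3.67 V ≥ V_ov = 2.12 V, the device is in saturation.
I_D = ½ k_p V_ov² (1 + λ V_SD) = 0.5 × 4.4 × 2.12² × (1 + 0.11 × 3.67) = 13.9 mA.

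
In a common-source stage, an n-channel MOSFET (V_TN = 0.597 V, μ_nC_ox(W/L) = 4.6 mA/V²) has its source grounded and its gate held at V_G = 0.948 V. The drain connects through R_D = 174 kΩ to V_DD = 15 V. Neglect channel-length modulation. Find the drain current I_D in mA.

V_GS = V_G = 0.948 V, so V_ov = 0.948 − 0.597 = 0.351 V.
Assume saturation: I_D = ½ k_n V_ov² = 0.5 × 4.6 × 0.351² = 0.283 mA, giving V_DS = V_DD − I_D R_D = 15 − 0.283 × 174 = -34.3 V.
But -34.3 V < V_ov = 0.351 V, so the device is actually in triode.
In triode I_D = k_n[V_ov V_DS − ½ V_DS²] and I_D = (V_DD − V_DS)/R_D. Equating: 400 V_DS² − 281.9 V_DS + 15 = 0, giving V_DS = 0.058 V (the root below V_ov).
I_D = (15 − 0.058) / 174 = 0.0859 mA.

I_D = 0.0859 mA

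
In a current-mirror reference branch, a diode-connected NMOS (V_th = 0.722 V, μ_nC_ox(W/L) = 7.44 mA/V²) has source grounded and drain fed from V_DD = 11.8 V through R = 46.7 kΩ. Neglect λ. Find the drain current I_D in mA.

With gate tied to drain, V_GS = V_DS ≥ V_GS − V_th, so the device is in saturation.
KCL at the drain: ½ k_n (V_GS − V_th)² = (V_DD − V_GS)/R.
Let x = V_GS − 0.722. Then 174 x² + x − 11.08 = 0, giving x = 0.25 V (positive root), so V_GS = 0.972 V.
I_D = (V_DD − V_GS)/R = (11.8 − 0.972) / 46.7 = 0.232 mA.

I_D = 0.232 mA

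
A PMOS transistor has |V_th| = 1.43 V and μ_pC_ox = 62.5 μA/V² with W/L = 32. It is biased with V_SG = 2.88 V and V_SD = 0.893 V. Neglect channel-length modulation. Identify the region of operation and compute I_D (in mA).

Triode; I_D = 1.79 mA

k_p = μ_pC_ox · (W/L) = 2 mA/V².
V_ov = V_SG − |V_th| = 2.88 − 1.43 = 1.45 V.
Since V_SD = 0.893 V < V_ov = 1.45 V, the device is in the triode region.
I_D = k_p [V_ov · V_SD − ½ V_SD²] = 2 × [1.45 × 0.893 − 0.5 × 0.893²] = 1.79 mA.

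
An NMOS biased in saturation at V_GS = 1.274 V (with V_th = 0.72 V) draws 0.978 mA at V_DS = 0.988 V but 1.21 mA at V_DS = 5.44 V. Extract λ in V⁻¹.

λ = 0.0562 V⁻¹

With V_GS fixed, I_D ∝ (1 + λ V_DS) in saturation, so I_D2/I_D1 = (1 + λ V_DS2)/(1 + λ V_DS1).
1.21/0.978 = 1.237 = (1 + 5.44 λ)/(1 + 0.988 λ).
Solving: λ (I_D1 V_DS2 − I_D2 V_DS1) = I_D2 − I_D1, so λ = (1.21 − 0.978) / (0.978 × 5.44 − 1.21 × 0.988) = 0.232 / 4.12 = 0.0562 V⁻¹.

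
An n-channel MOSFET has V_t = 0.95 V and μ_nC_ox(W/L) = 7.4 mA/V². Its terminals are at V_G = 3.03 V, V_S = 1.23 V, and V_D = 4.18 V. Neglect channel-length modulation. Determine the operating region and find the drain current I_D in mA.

Saturation; I_D = 2.67 mA

V_GS = V_G − V_S = 3.03 − 1.23 = 1.8 V; V_DS = V_D − V_S = 4.18 − 1.23 = 2.95 V.
V_ov = V_GS − V_t = 1.8 − 0.95 = 0.85 V.
Since V_DS = 2.95 V ≥ V_ov = 0.85 V, the device is in saturation.
I_D = ½ k_n V_ov² = 0.5 × 7.4 × 0.85² = 2.67 mA.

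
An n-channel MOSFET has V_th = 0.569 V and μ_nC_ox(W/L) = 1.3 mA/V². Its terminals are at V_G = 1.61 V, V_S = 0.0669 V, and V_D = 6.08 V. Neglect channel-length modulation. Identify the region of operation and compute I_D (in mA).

Saturation; I_D = 0.617 mA

V_GS = V_G − V_S = 1.61 − 0.0669 = 1.54 V; V_DS = V_D − V_S = 6.08 − 0.0669 = 6.01 V.
V_ov = V_GS − V_th = 1.54 − 0.569 = 0.974 V.
Since V_DS = 6.01 V ≥ V_ov = 0.974 V, the device is in saturation.
I_D = ½ k_n V_ov² = 0.5 × 1.3 × 0.974² = 0.617 mA.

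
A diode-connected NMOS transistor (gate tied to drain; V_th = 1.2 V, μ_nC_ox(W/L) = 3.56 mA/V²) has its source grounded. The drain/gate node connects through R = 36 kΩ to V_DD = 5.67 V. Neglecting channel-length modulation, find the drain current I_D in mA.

With gate tied to drain, V_GS = V_DS ≥ V_GS − V_th, so the device is in saturation.
KCL at the drain: ½ k_n (V_GS − V_th)² = (V_DD − V_GS)/R.
Let x = V_GS − 1.2. Then 64.1 x² + x − 4.47 = 0, giving x = 0.256 V (positive root), so V_GS = 1.46 V.
I_D = (V_DD − V_GS)/R = (5.67 − 1.46) / 36 = 0.117 mA.

I_D = 0.117 mA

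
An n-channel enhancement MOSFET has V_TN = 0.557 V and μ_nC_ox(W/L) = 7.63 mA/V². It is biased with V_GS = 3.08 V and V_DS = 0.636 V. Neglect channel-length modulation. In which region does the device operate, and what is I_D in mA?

V_ov = V_GS − V_TN = 3.08 − 0.557 = 2.52 V.
Since V_DS = 0.636 V < V_ov = 2.52 V, the device is in the triode region.
I_D = k_n [V_ov · V_DS − ½ V_DS²] = 7.63 × [2.52 × 0.636 − 0.5 × 0.636²] = 10.7 mA.

Triode; I_D = 10.7 mA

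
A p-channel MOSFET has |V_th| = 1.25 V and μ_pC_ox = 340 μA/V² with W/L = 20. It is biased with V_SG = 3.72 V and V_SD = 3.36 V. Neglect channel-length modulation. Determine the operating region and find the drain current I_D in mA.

k_p = μ_pC_ox · (W/L) = 6.8 mA/V².
V_ov = V_SG − |V_th| = 3.72 − 1.25 = 2.47 V.
Since V_SD = 3.36 V ≥ V_ov = 2.47 V, the device is in saturation.
I_D = ½ k_p V_ov² = 0.5 × 6.8 × 2.47² = 20.7 mA.

Saturation; I_D = 20.7 mA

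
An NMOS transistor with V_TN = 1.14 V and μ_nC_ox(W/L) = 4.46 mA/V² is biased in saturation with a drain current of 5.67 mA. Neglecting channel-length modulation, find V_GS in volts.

In saturation I_D = ½ k_n (V_GS − V_TN)², so V_GS − V_TN = √(2 I_D / k_n) = √(2 × 5.67 / 4.46) = 1.59 V.
V_GS = 1.14 + 1.59 = 2.73 V.

V_GS = 2.73 V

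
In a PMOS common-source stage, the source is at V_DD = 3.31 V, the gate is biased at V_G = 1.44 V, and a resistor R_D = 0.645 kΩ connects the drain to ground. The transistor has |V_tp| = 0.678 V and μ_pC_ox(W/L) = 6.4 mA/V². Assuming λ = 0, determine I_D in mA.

V_SG = V_DD − V_G = 3.31 − 1.44 = 1.87 V, so V_ov = 1.87 − 0.678 = 1.19 V.
Assume saturation: I_D = ½ k_p V_ov² = 0.5 × 6.4 × 1.19² = 4.55 mA, giving V_SD = V_DD − I_D R_D = 3.31 − 4.55 × 0.645 = 0.377 V.
But 0.377 V < V_ov = 1.19 V, so the device is actually in triode.
In triode I_D = k_p[V_ov V_SD − ½ V_SD²] and I_D = (V_DD − V_SD)/R_D. Equating: 2.06 V_SD² − 5.921 V_SD + 3.31 = 0, giving V_SD = 0.761 V (the root below V_ov).
I_D = (3.31 − 0.761) / 0.645 = 3.95 mA.

I_D = 3.95 mA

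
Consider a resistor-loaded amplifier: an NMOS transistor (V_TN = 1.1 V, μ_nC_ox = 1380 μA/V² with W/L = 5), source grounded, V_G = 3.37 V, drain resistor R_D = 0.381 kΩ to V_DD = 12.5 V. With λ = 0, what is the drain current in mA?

I_D = 17.8 mA

V_GS = V_G = 3.37 V, so V_ov = 3.37 − 1.1 = 2.27 V.
k_n = μ_nC_ox · (W/L) = 6.9 mA/V².
Assume saturation: I_D = ½ k_n V_ov² = 0.5 × 6.9 × 2.27² = 17.8 mA, giving V_DS = V_DD − I_D R_D = 12.5 − 17.8 × 0.381 = 5.73 V.
V_DS = 5.73 V ≥ V_ov = 2.27 V, confirming saturation.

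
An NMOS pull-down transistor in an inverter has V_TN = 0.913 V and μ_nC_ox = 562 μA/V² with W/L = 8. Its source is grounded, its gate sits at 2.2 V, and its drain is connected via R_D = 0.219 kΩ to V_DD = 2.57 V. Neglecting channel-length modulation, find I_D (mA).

V_GS = V_G = 2.2 V, so V_ov = 2.2 − 0.913 = 1.29 V.
k_n = μ_nC_ox · (W/L) = 4.496 mA/V².
Assume saturation: I_D = ½ k_n V_ov² = 0.5 × 4.496 × 1.29² = 3.72 mA, giving V_DS = V_DD − I_D R_D = 2.57 − 3.72 × 0.219 = 1.75 V.
V_DS = 1.75 V ≥ V_ov = 1.29 V, confirming saturation.

I_D = 3.72 mA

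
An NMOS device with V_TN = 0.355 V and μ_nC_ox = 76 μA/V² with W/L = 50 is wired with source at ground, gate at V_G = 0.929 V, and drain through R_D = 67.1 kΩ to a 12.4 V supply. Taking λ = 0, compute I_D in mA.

I_D = 0.183 mA

V_GS = V_G = 0.929 V, so V_ov = 0.929 − 0.355 = 0.574 V.
k_n = μ_nC_ox · (W/L) = 3.8 mA/V².
Assume saturation: I_D = ½ k_n V_ov² = 0.5 × 3.8 × 0.574² = 0.626 mA, giving V_DS = V_DD − I_D R_D = 12.4 − 0.626 × 67.1 = -29.6 V.
But -29.6 V < V_ov = 0.574 V, so the device is actually in triode.
In triode I_D = k_n[V_ov V_DS − ½ V_DS²] and I_D = (V_DD − V_DS)/R_D. Equating: 127 V_DS² − 147.4 V_DS + 12.4 = 0, giving V_DS = 0.0914 V (the root below V_ov).
I_D = (12.4 − 0.0914) / 67.1 = 0.183 mA.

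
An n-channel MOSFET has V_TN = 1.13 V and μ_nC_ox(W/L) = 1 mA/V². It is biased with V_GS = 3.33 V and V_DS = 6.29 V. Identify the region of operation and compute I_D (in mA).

V_ov = V_GS − V_TN = 3.33 − 1.13 = 2.2 V.
Since V_DS = 6.29 V ≥ V_ov = 2.2 V, the device is in saturation.
I_D = ½ k_n V_ov² = 0.5 × 1 × 2.2² = 2.42 mA.

Saturation; I_D = 2.42 mA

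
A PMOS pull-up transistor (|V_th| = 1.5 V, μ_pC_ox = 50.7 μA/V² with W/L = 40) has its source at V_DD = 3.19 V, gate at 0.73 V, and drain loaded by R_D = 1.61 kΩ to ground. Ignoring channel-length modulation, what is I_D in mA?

V_SG = V_DD − V_G = 3.19 − 0.73 = 2.46 V, so V_ov = 2.46 − 1.5 = 0.96 V.
k_p = μ_pC_ox · (W/L) = 2.028 mA/V².
Assume saturation: I_D = ½ k_p V_ov² = 0.5 × 2.028 × 0.96² = 0.935 mA, giving V_SD = V_DD − I_D R_D = 3.19 − 0.935 × 1.61 = 1.69 V.
V_SD = 1.69 V ≥ V_ov = 0.96 V, confirming saturation.

I_D = 0.935 mA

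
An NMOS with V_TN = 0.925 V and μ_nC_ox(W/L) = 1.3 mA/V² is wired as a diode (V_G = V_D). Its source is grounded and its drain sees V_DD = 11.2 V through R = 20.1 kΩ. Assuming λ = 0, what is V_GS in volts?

With gate tied to drain, V_GS = V_DS ≥ V_GS − V_TN, so the device is in saturation.
KCL at the drain: ½ k_n (V_GS − V_TN)² = (V_DD − V_GS)/R.
Let x = V_GS − 0.925. Then 13.1 x² + x − 10.27 = 0, giving x = 0.849 V (positive root), so V_GS = 1.77 V.
I_D = (V_DD − V_GS)/R = (11.2 − 1.77) / 20.1 = 0.469 mA.

V_GS = 1.77 V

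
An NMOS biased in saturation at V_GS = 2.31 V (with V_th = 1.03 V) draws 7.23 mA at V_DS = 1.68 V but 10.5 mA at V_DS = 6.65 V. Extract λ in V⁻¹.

With V_GS fixed, I_D ∝ (1 + λ V_DS) in saturation, so I_D2/I_D1 = (1 + λ V_DS2)/(1 + λ V_DS1).
10.5/7.23 = 1.452 = (1 + 6.65 λ)/(1 + 1.68 λ).
Solving: λ (I_D1 V_DS2 − I_D2 V_DS1) = I_D2 − I_D1, so λ = (10.5 − 7.23) / (7.23 × 6.65 − 10.5 × 1.68) = 3.27 / 30.4 = 0.107 V⁻¹.

λ = 0.107 V⁻¹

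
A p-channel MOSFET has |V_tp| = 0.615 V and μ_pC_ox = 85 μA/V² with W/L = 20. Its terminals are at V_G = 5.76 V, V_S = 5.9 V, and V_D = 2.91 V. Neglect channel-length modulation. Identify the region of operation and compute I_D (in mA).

V_SG = V_S − V_G = 5.9 − 5.76 = 0.14 V; V_SD = V_S − V_D = 5.9 − 2.91 = 2.99 V.
V_SG = 0.14 V < |V_tp| = 0.615 V, so the transistor is in cutoff.

Cutoff; I_D = 0 mA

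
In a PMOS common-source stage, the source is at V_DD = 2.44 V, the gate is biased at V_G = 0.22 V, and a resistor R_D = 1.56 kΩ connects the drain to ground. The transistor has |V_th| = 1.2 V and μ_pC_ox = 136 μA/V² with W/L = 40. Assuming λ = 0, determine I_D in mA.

V_SG = V_DD − V_G = 2.44 − 0.22 = 2.22 V, so V_ov = 2.22 − 1.2 = 1.02 V.
k_p = μ_pC_ox · (W/L) = 5.44 mA/V².
Assume saturation: I_D = ½ k_p V_ov² = 0.5 × 5.44 × 1.02² = 2.83 mA, giving V_SD = V_DD − I_D R_D = 2.44 − 2.83 × 1.56 = -1.97 V.
But -1.97 V < V_ov = 1.02 V, so the device is actually in triode.
In triode I_D = k_p[V_ov V_SD − ½ V_SD²] and I_D = (V_DD − V_SD)/R_D. Equating: 4.24 V_SD² − 9.656 V_SD + 2.44 = 0, giving V_SD = 0.29 V (the root below V_ov).
I_D = (2.44 − 0.29) / 1.56 = 1.38 mA.

I_D = 1.38 mA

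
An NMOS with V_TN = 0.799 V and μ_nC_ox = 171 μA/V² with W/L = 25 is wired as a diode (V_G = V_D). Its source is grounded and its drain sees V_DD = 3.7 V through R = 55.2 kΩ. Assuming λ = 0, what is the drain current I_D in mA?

With gate tied to drain, V_GS = V_DS ≥ V_GS − V_TN, so the device is in saturation.
k_n = μ_nC_ox · (W/L) = 4.275 mA/V².
KCL at the drain: ½ k_n (V_GS − V_TN)² = (V_DD − V_GS)/R.
Let x = V_GS − 0.799. Then 118 x² + x − 2.901 = 0, giving x = 0.153 V (positive root), so V_GS = 0.952 V.
I_D = (V_DD − V_GS)/R = (3.7 − 0.952) / 55.2 = 0.0498 mA.

I_D = 0.0498 mA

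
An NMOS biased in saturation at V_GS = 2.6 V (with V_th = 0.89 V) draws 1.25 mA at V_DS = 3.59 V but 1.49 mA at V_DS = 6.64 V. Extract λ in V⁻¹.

λ = 0.0813 V⁻¹

With V_GS fixed, I_D ∝ (1 + λ V_DS) in saturation, so I_D2/I_D1 = (1 + λ V_DS2)/(1 + λ V_DS1).
1.49/1.25 = 1.192 = (1 + 6.64 λ)/(1 + 3.59 λ).
Solving: λ (I_D1 V_DS2 − I_D2 V_DS1) = I_D2 − I_D1, so λ = (1.49 − 1.25) / (1.25 × 6.64 − 1.49 × 3.59) = 0.24 / 2.95 = 0.0813 V⁻¹.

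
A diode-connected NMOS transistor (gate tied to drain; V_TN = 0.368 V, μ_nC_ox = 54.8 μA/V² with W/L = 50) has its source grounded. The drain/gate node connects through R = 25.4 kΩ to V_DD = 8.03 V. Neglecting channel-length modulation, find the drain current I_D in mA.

With gate tied to drain, V_GS = V_DS ≥ V_GS − V_TN, so the device is in saturation.
k_n = μ_nC_ox · (W/L) = 2.74 mA/V².
KCL at the drain: ½ k_n (V_GS − V_TN)² = (V_DD − V_GS)/R.
Let x = V_GS − 0.368. Then 34.8 x² + x − 7.662 = 0, giving x = 0.455 V (positive root), so V_GS = 0.823 V.
I_D = (V_DD − V_GS)/R = (8.03 − 0.823) / 25.4 = 0.284 mA.

I_D = 0.284 mA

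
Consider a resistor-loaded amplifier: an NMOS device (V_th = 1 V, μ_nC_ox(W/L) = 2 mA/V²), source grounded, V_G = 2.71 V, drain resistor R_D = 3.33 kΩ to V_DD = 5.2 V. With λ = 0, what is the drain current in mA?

I_D = 1.42 mA

V_GS = V_G = 2.71 V, so V_ov = 2.71 − 1 = 1.71 V.
Assume saturation: I_D = ½ k_n V_ov² = 0.5 × 2 × 1.71² = 2.92 mA, giving V_DS = V_DD − I_D R_D = 5.2 − 2.92 × 3.33 = -4.54 V.
But -4.54 V < V_ov = 1.71 V, so the device is actually in triode.
In triode I_D = k_n[V_ov V_DS − ½ V_DS²] and I_D = (V_DD − V_DS)/R_D. Equating: 3.33 V_DS² − 12.39 V_DS + 5.2 = 0, giving V_DS = 0.482 V (the root below V_ov).
I_D = (5.2 − 0.482) / 3.33 = 1.42 mA.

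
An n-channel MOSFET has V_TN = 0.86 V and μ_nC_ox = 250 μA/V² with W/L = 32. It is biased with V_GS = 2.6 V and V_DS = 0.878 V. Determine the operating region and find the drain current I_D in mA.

Triode; I_D = 9.14 mA

k_n = μ_nC_ox · (W/L) = 8 mA/V².
V_ov = V_GS − V_TN = 2.6 − 0.86 = 1.74 V.
Since V_DS = 0.878 V < V_ov = 1.74 V, the device is in the triode region.
I_D = k_n [V_ov · V_DS − ½ V_DS²] = 8 × [1.74 × 0.878 − 0.5 × 0.878²] = 9.14 mA.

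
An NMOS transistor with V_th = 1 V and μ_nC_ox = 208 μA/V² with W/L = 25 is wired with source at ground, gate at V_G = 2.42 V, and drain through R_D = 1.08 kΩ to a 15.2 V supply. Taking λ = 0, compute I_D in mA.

I_D = 5.24 mA

V_GS = V_G = 2.42 V, so V_ov = 2.42 − 1 = 1.42 V.
k_n = μ_nC_ox · (W/L) = 5.2 mA/V².
Assume saturation: I_D = ½ k_n V_ov² = 0.5 × 5.2 × 1.42² = 5.24 mA, giving V_DS = V_DD − I_D R_D = 15.2 − 5.24 × 1.08 = 9.54 V.
V_DS = 9.54 V ≥ V_ov = 1.42 V, confirming saturation.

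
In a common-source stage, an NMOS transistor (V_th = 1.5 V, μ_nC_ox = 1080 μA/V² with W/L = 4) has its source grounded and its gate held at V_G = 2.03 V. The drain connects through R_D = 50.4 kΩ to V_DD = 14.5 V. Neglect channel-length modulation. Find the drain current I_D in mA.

I_D = 0.285 mA

V_GS = V_G = 2.03 V, so V_ov = 2.03 − 1.5 = 0.53 V.
k_n = μ_nC_ox · (W/L) = 4.32 mA/V².
Assume saturation: I_D = ½ k_n V_ov² = 0.5 × 4.32 × 0.53² = 0.607 mA, giving V_DS = V_DD − I_D R_D = 14.5 − 0.607 × 50.4 = -16.1 V.
But -16.1 V < V_ov = 0.53 V, so the device is actually in triode.
In triode I_D = k_n[V_ov V_DS − ½ V_DS²] and I_D = (V_DD − V_DS)/R_D. Equating: 109 V_DS² − 116.4 V_DS + 14.5 = 0, giving V_DS = 0.144 V (the root below V_ov).
I_D = (14.5 − 0.144) / 50.4 = 0.285 mA.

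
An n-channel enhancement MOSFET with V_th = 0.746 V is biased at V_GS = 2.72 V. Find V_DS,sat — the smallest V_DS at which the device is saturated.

V_DS,sat = 1.97 V

The boundary between triode and saturation is V_DS = V_GS − V_th = V_ov.
V_ov = 2.72 − 0.746 = 1.97 V.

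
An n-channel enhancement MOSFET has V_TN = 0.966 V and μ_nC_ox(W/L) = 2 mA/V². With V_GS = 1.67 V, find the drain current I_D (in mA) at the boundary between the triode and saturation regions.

I_D = 0.496 mA

At the boundary V_DS = V_ov = V_GS − V_TN = 1.67 − 0.966 = 0.704 V.
I_D = ½ k_n V_ov² = 0.5 × 2 × 0.704² = 0.496 mA.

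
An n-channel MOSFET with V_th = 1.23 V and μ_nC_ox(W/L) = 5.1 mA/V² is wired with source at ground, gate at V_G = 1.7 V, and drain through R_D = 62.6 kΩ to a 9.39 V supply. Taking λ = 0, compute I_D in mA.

V_GS = V_G = 1.7 V, so V_ov = 1.7 − 1.23 = 0.47 V.
Assume saturation: I_D = ½ k_n V_ov² = 0.5 × 5.1 × 0.47² = 0.563 mA, giving V_DS = V_DD − I_D R_D = 9.39 − 0.563 × 62.6 = -25.9 V.
But -25.9 V < V_ov = 0.47 V, so the device is actually in triode.
In triode I_D = k_n[V_ov V_DS − ½ V_DS²] and I_D = (V_DD − V_DS)/R_D. Equating: 160 V_DS² − 151.1 V_DS + 9.39 = 0, giving V_DS = 0.0669 V (the root below V_ov).
I_D = (9.39 − 0.0669) / 62.6 = 0.149 mA.

I_D = 0.149 mA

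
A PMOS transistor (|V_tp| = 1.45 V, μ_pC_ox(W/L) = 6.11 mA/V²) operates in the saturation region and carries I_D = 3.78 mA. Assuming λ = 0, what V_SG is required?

V_SG = 2.56 V

In saturation I_D = ½ k_p (V_SG − |V_tp|)², so V_SG − |V_tp| = √(2 I_D / k_p) = √(2 × 3.78 / 6.11) = 1.11 V.
V_SG = 1.45 + 1.11 = 2.56 V.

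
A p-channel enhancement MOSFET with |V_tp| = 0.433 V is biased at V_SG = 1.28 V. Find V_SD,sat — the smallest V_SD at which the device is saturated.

V_SD,sat = 0.847 V

The boundary between triode and saturation is V_SD = V_SG − |V_tp| = V_ov.
V_ov = 1.28 − 0.433 = 0.847 V.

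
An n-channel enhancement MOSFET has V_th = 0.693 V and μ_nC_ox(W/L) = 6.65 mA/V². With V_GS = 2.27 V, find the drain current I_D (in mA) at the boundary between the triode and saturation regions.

I_D = 8.27 mA

At the boundary V_DS = V_ov = V_GS − V_th = 2.27 − 0.693 = 1.58 V.
I_D = ½ k_n V_ov² = 0.5 × 6.65 × 1.58² = 8.27 mA.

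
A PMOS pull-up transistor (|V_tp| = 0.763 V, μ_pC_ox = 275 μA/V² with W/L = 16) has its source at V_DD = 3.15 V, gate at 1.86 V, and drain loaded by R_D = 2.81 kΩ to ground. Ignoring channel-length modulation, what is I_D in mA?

V_SG = V_DD − V_G = 3.15 − 1.86 = 1.29 V, so V_ov = 1.29 − 0.763 = 0.527 V.
k_p = μ_pC_ox · (W/L) = 4.4 mA/V².
Assume saturation: I_D = ½ k_p V_ov² = 0.5 × 4.4 × 0.527² = 0.611 mA, giving V_SD = V_DD − I_D R_D = 3.15 − 0.611 × 2.81 = 1.43 V.
V_SD = 1.43 V ≥ V_ov = 0.527 V, confirming saturation.

I_D = 0.611 mA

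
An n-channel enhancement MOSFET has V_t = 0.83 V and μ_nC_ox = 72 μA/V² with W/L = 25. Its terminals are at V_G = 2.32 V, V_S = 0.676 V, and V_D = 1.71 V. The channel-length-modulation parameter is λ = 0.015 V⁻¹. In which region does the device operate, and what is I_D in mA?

Saturation; I_D = 0.606 mA

V_GS = V_G − V_S = 2.32 − 0.676 = 1.64 V; V_DS = V_D − V_S = 1.71 − 0.676 = 1.03 V.
k_n = μ_nC_ox · (W/L) = 1.8 mA/V².
V_ov = V_GS − V_t = 1.64 − 0.83 = 0.814 V.
Since V_DS = 1.03 V ≥ V_ov = 0.814 V, the device is in saturation.
I_D = ½ k_n V_ov² (1 + λ V_DS) = 0.5 × 1.8 × 0.814² × (1 + 0.015 × 1.03) = 0.606 mA.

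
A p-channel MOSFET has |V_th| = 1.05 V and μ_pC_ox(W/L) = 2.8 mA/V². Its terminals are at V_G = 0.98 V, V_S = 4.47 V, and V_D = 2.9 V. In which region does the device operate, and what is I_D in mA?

Triode; I_D = 7.28 mA

V_SG = V_S − V_G = 4.47 − 0.98 = 3.49 V; V_SD = V_S − V_D = 4.47 − 2.9 = 1.57 V.
V_ov = V_SG − |V_th| = 3.49 − 1.05 = 2.44 V.
Since V_SD = 1.57 V < V_ov = 2.44 V, the device is in the triode region.
I_D = k_p [V_ov · V_SD − ½ V_SD²] = 2.8 × [2.44 × 1.57 − 0.5 × 1.57²] = 7.28 mA.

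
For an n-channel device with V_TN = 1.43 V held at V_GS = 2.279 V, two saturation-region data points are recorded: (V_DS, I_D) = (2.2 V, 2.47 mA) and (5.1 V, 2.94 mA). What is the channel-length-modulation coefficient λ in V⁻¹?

With V_GS fixed, I_D ∝ (1 + λ V_DS) in saturation, so I_D2/I_D1 = (1 + λ V_DS2)/(1 + λ V_DS1).
2.94/2.47 = 1.19 = (1 + 5.1 λ)/(1 + 2.2 λ).
Solving: λ (I_D1 V_DS2 − I_D2 V_DS1) = I_D2 − I_D1, so λ = (2.94 − 2.47) / (2.47 × 5.1 − 2.94 × 2.2) = 0.47 / 6.13 = 0.0767 V⁻¹.

λ = 0.0767 V⁻¹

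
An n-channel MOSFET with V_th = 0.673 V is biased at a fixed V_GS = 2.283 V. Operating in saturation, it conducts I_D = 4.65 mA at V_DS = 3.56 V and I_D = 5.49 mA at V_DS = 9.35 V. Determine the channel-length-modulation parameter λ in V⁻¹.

With V_GS fixed, I_D ∝ (1 + λ V_DS) in saturation, so I_D2/I_D1 = (1 + λ V_DS2)/(1 + λ V_DS1).
5.49/4.65 = 1.181 = (1 + 9.35 λ)/(1 + 3.56 λ).
Solving: λ (I_D1 V_DS2 − I_D2 V_DS1) = I_D2 − I_D1, so λ = (5.49 − 4.65) / (4.65 × 9.35 − 5.49 × 3.56) = 0.84 / 23.9 = 0.0351 V⁻¹.

λ = 0.0351 V⁻¹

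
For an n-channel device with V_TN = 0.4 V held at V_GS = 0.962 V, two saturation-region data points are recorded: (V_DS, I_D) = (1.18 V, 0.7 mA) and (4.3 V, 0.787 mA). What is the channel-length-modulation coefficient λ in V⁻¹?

λ = 0.0418 V⁻¹

With V_GS fixed, I_D ∝ (1 + λ V_DS) in saturation, so I_D2/I_D1 = (1 + λ V_DS2)/(1 + λ V_DS1).
0.787/0.7 = 1.124 = (1 + 4.3 λ)/(1 + 1.18 λ).
Solving: λ (I_D1 V_DS2 − I_D2 V_DS1) = I_D2 − I_D1, so λ = (0.787 − 0.7) / (0.7 × 4.3 − 0.787 × 1.18) = 0.087 / 2.08 = 0.0418 V⁻¹.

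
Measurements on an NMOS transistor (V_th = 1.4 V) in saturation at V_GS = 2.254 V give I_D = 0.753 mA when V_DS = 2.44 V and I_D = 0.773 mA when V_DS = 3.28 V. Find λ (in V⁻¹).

λ = 0.0343 V⁻¹

With V_GS fixed, I_D ∝ (1 + λ V_DS) in saturation, so I_D2/I_D1 = (1 + λ V_DS2)/(1 + λ V_DS1).
0.773/0.753 = 1.027 = (1 + 3.28 λ)/(1 + 2.44 λ).
Solving: λ (I_D1 V_DS2 − I_D2 V_DS1) = I_D2 − I_D1, so λ = (0.773 − 0.753) / (0.753 × 3.28 − 0.773 × 2.44) = 0.02 / 0.584 = 0.0343 V⁻¹.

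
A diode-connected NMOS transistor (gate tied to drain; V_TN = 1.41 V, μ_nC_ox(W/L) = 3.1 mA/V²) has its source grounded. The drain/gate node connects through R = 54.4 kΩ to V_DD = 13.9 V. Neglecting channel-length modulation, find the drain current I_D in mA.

With gate tied to drain, V_GS = V_DS ≥ V_GS − V_TN, so the device is in saturation.
KCL at the drain: ½ k_n (V_GS − V_TN)² = (V_DD − V_GS)/R.
Let x = V_GS − 1.41. Then 84.3 x² + x − 12.49 = 0, giving x = 0.379 V (positive root), so V_GS = 1.79 V.
I_D = (V_DD − V_GS)/R = (13.9 − 1.79) / 54.4 = 0.223 mA.

I_D = 0.223 mA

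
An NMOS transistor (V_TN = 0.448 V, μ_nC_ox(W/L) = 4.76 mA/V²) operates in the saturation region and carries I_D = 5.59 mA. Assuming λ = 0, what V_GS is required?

V_GS = 1.98 V

In saturation I_D = ½ k_n (V_GS − V_TN)², so V_GS − V_TN = √(2 I_D / k_n) = √(2 × 5.59 / 4.76) = 1.53 V.
V_GS = 0.448 + 1.53 = 1.98 V.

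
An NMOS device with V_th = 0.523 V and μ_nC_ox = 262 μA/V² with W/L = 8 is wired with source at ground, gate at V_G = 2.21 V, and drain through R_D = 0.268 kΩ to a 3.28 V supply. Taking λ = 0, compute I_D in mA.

I_D = 2.98 mA

V_GS = V_G = 2.21 V, so V_ov = 2.21 − 0.523 = 1.69 V.
k_n = μ_nC_ox · (W/L) = 2.096 mA/V².
Assume saturation: I_D = ½ k_n V_ov² = 0.5 × 2.096 × 1.69² = 2.98 mA, giving V_DS = V_DD − I_D R_D = 3.28 − 2.98 × 0.268 = 2.48 V.
V_DS = 2.48 V ≥ V_ov = 1.69 V, confirming saturation.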